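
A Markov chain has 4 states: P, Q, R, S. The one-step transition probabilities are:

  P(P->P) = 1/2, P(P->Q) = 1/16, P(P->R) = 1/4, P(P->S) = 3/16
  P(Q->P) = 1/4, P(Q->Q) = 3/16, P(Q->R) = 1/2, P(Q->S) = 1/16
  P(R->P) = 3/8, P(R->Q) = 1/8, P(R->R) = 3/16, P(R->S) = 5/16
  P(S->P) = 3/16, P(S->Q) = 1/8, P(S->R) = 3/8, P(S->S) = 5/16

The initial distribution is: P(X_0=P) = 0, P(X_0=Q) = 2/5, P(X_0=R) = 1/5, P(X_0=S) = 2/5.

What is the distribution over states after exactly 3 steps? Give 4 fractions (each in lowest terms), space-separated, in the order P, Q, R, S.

Propagating the distribution step by step (d_{t+1} = d_t * P):
d_0 = (P=0, Q=2/5, R=1/5, S=2/5)
  d_1[P] = 0*1/2 + 2/5*1/4 + 1/5*3/8 + 2/5*3/16 = 1/4
  d_1[Q] = 0*1/16 + 2/5*3/16 + 1/5*1/8 + 2/5*1/8 = 3/20
  d_1[R] = 0*1/4 + 2/5*1/2 + 1/5*3/16 + 2/5*3/8 = 31/80
  d_1[S] = 0*3/16 + 2/5*1/16 + 1/5*5/16 + 2/5*5/16 = 17/80
d_1 = (P=1/4, Q=3/20, R=31/80, S=17/80)
  d_2[P] = 1/4*1/2 + 3/20*1/4 + 31/80*3/8 + 17/80*3/16 = 89/256
  d_2[Q] = 1/4*1/16 + 3/20*3/16 + 31/80*1/8 + 17/80*1/8 = 19/160
  d_2[R] = 1/4*1/4 + 3/20*1/2 + 31/80*3/16 + 17/80*3/8 = 371/1280
  d_2[S] = 1/4*3/16 + 3/20*1/16 + 31/80*5/16 + 17/80*5/16 = 39/160
d_2 = (P=89/256, Q=19/160, R=371/1280, S=39/160)
  d_3[P] = 89/256*1/2 + 19/160*1/4 + 371/1280*3/8 + 39/160*3/16 = 733/2048
  d_3[Q] = 89/256*1/16 + 19/160*3/16 + 371/1280*1/8 + 39/160*1/8 = 2267/20480
  d_3[R] = 89/256*1/4 + 19/160*1/2 + 371/1280*3/16 + 39/160*3/8 = 5981/20480
  d_3[S] = 89/256*3/16 + 19/160*1/16 + 371/1280*5/16 + 39/160*5/16 = 2451/10240
d_3 = (P=733/2048, Q=2267/20480, R=5981/20480, S=2451/10240)

Answer: 733/2048 2267/20480 5981/20480 2451/10240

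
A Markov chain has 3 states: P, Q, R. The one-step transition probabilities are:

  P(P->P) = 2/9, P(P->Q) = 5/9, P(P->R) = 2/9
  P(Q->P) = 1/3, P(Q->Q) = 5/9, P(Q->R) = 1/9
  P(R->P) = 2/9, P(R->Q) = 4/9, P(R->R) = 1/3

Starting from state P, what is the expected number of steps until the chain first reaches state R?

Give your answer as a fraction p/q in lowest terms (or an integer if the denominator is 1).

Let h_i = expected steps to first reach R from state i.
Boundary: h_R = 0.
First-step equations for the other states:
  h_P = 1 + 2/9*h_P + 5/9*h_Q + 2/9*h_R
  h_Q = 1 + 1/3*h_P + 5/9*h_Q + 1/9*h_R

Substituting h_R = 0 and rearranging gives the linear system (I - Q) h = 1:
  [7/9, -5/9] . (h_P, h_Q) = 1
  [-1/3, 4/9] . (h_P, h_Q) = 1

Solving yields:
  h_P = 81/13
  h_Q = 90/13

Starting state is P, so the expected hitting time is h_P = 81/13.

Answer: 81/13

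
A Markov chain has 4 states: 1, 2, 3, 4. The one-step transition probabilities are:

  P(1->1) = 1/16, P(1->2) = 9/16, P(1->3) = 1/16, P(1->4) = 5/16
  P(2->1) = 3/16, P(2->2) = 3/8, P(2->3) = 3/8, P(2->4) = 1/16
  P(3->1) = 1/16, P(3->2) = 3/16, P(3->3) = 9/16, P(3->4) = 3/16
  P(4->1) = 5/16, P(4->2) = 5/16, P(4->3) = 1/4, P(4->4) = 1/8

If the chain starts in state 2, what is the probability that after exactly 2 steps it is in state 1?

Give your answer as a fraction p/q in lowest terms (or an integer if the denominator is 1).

Computing P^2 by repeated multiplication:
P^1 =
  1: [1/16, 9/16, 1/16, 5/16]
  2: [3/16, 3/8, 3/8, 1/16]
  3: [1/16, 3/16, 9/16, 3/16]
  4: [5/16, 5/16, 1/4, 1/8]
P^2 =
  1: [27/128, 91/256, 21/64, 27/256]
  2: [1/8, 43/128, 97/256, 41/256]
  3: [17/128, 69/256, 7/16, 41/256]
  4: [17/128, 97/256, 79/256, 23/128]

(P^2)[2 -> 1] = 1/8

Answer: 1/8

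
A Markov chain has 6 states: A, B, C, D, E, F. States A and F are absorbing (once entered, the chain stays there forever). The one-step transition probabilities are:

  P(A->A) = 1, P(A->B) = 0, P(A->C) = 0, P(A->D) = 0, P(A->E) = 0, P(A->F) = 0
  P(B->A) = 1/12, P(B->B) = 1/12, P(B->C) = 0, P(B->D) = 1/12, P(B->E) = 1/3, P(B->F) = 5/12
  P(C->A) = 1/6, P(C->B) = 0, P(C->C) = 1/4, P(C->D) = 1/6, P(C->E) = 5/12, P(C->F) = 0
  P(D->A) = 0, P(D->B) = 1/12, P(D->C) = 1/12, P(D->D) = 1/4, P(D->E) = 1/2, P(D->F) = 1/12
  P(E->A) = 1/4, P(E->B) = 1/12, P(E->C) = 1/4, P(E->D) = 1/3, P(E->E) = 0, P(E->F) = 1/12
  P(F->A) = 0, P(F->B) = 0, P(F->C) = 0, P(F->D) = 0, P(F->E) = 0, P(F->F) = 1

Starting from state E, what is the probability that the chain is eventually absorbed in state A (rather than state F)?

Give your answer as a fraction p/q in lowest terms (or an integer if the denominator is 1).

Let a_i = P(absorbed in A | start in state i).
Boundary conditions: a_A = 1, a_F = 0.
For each transient state i, a_i = sum_j P(i->j) * a_j:
  a_B = 1/12*a_A + 1/12*a_B + 0*a_C + 1/12*a_D + 1/3*a_E + 5/12*a_F
  a_C = 1/6*a_A + 0*a_B + 1/4*a_C + 1/6*a_D + 5/12*a_E + 0*a_F
  a_D = 0*a_A + 1/12*a_B + 1/12*a_C + 1/4*a_D + 1/2*a_E + 1/12*a_F
  a_E = 1/4*a_A + 1/12*a_B + 1/4*a_C + 1/3*a_D + 0*a_E + 1/12*a_F

Substituting a_A = 1 and a_F = 0, rearrange to (I - Q) a = r where r[i] = P(i -> A):
  [11/12, 0, -1/12, -1/3] . (a_B, a_C, a_D, a_E) = 1/12
  [0, 3/4, -1/6, -5/12] . (a_B, a_C, a_D, a_E) = 1/6
  [-1/12, -1/12, 3/4, -1/2] . (a_B, a_C, a_D, a_E) = 0
  [-1/12, -1/4, -1/3, 1] . (a_B, a_C, a_D, a_E) = 1/4

Solving yields:
  a_B = 1974/5315
  a_C = 3699/5315
  a_D = 2883/5315
  a_E = 3379/5315

Starting state is E, so the absorption probability is a_E = 3379/5315.

Answer: 3379/5315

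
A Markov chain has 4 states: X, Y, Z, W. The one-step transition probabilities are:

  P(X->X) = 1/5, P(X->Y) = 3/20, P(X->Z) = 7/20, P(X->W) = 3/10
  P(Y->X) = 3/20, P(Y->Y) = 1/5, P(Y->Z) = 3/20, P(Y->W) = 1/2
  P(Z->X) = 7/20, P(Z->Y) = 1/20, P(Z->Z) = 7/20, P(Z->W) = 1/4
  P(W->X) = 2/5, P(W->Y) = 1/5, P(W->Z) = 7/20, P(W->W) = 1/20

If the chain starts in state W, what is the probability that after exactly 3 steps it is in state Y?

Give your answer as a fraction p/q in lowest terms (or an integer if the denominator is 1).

Answer: 1127/8000

Derivation:
Computing P^3 by repeated multiplication:
P^1 =
  X: [1/5, 3/20, 7/20, 3/10]
  Y: [3/20, 1/5, 3/20, 1/2]
  Z: [7/20, 1/20, 7/20, 1/4]
  W: [2/5, 1/5, 7/20, 1/20]
P^2 =
  X: [61/200, 11/80, 8/25, 19/80]
  Y: [5/16, 17/100, 31/100, 83/400]
  Z: [3/10, 13/100, 17/50, 23/100]
  W: [101/400, 51/400, 31/100, 31/100]
P^3 =
  X: [2309/8000, 547/4000, 129/400, 2017/8000]
  Y: [559/2000, 1103/8000, 79/250, 2133/8000]
  Z: [581/2000, 67/500, 81/250, 503/2000]
  W: [2417/8000, 1127/8000, 649/2000, 93/400]

(P^3)[W -> Y] = 1127/8000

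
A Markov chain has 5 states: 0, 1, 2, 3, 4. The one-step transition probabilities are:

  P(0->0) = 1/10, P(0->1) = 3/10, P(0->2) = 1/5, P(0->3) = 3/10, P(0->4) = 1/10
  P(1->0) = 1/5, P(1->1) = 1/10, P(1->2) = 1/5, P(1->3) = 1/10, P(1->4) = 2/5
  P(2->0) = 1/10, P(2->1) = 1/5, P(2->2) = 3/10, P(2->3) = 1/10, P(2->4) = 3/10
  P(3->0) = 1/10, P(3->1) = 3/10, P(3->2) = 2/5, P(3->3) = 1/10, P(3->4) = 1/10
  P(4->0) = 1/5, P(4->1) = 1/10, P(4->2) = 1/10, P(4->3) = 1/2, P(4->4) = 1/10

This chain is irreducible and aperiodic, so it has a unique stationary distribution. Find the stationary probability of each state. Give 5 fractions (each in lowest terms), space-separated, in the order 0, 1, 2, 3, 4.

Answer: 285/2032 99/508 125/508 429/2032 211/1016

Derivation:
The stationary distribution satisfies pi = pi * P, i.e.:
  pi_0 = 1/10*pi_0 + 1/5*pi_1 + 1/10*pi_2 + 1/10*pi_3 + 1/5*pi_4
  pi_1 = 3/10*pi_0 + 1/10*pi_1 + 1/5*pi_2 + 3/10*pi_3 + 1/10*pi_4
  pi_2 = 1/5*pi_0 + 1/5*pi_1 + 3/10*pi_2 + 2/5*pi_3 + 1/10*pi_4
  pi_3 = 3/10*pi_0 + 1/10*pi_1 + 1/10*pi_2 + 1/10*pi_3 + 1/2*pi_4
  pi_4 = 1/10*pi_0 + 2/5*pi_1 + 3/10*pi_2 + 1/10*pi_3 + 1/10*pi_4
with normalization: pi_0 + pi_1 + pi_2 + pi_3 + pi_4 = 1.

Using the first 4 balance equations plus normalization, the linear system A*pi = b is:
  [-9/10, 1/5, 1/10, 1/10, 1/5] . pi = 0
  [3/10, -9/10, 1/5, 3/10, 1/10] . pi = 0
  [1/5, 1/5, -7/10, 2/5, 1/10] . pi = 0
  [3/10, 1/10, 1/10, -9/10, 1/2] . pi = 0
  [1, 1, 1, 1, 1] . pi = 1

Solving yields:
  pi_0 = 285/2032
  pi_1 = 99/508
  pi_2 = 125/508
  pi_3 = 429/2032
  pi_4 = 211/1016

Verification (pi * P):
  285/2032*1/10 + 99/508*1/5 + 125/508*1/10 + 429/2032*1/10 + 211/1016*1/5 = 285/2032 = pi_0  (ok)
  285/2032*3/10 + 99/508*1/10 + 125/508*1/5 + 429/2032*3/10 + 211/1016*1/10 = 99/508 = pi_1  (ok)
  285/2032*1/5 + 99/508*1/5 + 125/508*3/10 + 429/2032*2/5 + 211/1016*1/10 = 125/508 = pi_2  (ok)
  285/2032*3/10 + 99/508*1/10 + 125/508*1/10 + 429/2032*1/10 + 211/1016*1/2 = 429/2032 = pi_3  (ok)
  285/2032*1/10 + 99/508*2/5 + 125/508*3/10 + 429/2032*1/10 + 211/1016*1/10 = 211/1016 = pi_4  (ok)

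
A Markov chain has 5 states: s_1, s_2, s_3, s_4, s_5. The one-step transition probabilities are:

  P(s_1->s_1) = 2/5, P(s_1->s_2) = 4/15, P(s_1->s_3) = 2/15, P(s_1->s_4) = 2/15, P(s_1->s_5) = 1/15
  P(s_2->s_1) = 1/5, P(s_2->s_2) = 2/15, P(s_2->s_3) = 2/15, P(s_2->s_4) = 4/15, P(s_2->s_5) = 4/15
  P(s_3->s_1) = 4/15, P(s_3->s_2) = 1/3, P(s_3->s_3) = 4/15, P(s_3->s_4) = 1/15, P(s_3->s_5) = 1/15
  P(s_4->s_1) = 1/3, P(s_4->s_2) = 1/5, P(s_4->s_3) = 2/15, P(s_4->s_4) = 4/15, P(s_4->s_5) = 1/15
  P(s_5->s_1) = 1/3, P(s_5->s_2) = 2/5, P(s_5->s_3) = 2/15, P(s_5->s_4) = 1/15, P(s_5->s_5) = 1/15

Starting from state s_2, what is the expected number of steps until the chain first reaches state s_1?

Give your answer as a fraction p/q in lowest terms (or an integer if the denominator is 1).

Let h_i = expected steps to first reach s_1 from state i.
Boundary: h_s_1 = 0.
First-step equations for the other states:
  h_s_2 = 1 + 1/5*h_s_1 + 2/15*h_s_2 + 2/15*h_s_3 + 4/15*h_s_4 + 4/15*h_s_5
  h_s_3 = 1 + 4/15*h_s_1 + 1/3*h_s_2 + 4/15*h_s_3 + 1/15*h_s_4 + 1/15*h_s_5
  h_s_4 = 1 + 1/3*h_s_1 + 1/5*h_s_2 + 2/15*h_s_3 + 4/15*h_s_4 + 1/15*h_s_5
  h_s_5 = 1 + 1/3*h_s_1 + 2/5*h_s_2 + 2/15*h_s_3 + 1/15*h_s_4 + 1/15*h_s_5

Substituting h_s_1 = 0 and rearranging gives the linear system (I - Q) h = 1:
  [13/15, -2/15, -4/15, -4/15] . (h_s_2, h_s_3, h_s_4, h_s_5) = 1
  [-1/3, 11/15, -1/15, -1/15] . (h_s_2, h_s_3, h_s_4, h_s_5) = 1
  [-1/5, -2/15, 11/15, -1/15] . (h_s_2, h_s_3, h_s_4, h_s_5) = 1
  [-2/5, -2/15, -1/15, 14/15] . (h_s_2, h_s_3, h_s_4, h_s_5) = 1

Solving yields:
  h_s_2 = 1131/293
  h_s_3 = 1098/293
  h_s_4 = 1001/293
  h_s_5 = 1027/293

Starting state is s_2, so the expected hitting time is h_s_2 = 1131/293.

Answer: 1131/293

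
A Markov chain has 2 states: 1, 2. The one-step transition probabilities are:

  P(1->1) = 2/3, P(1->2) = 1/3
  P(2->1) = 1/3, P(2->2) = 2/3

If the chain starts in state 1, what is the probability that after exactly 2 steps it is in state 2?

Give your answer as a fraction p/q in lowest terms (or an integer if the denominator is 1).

Answer: 4/9

Derivation:
Computing P^2 by repeated multiplication:
P^1 =
  1: [2/3, 1/3]
  2: [1/3, 2/3]
P^2 =
  1: [5/9, 4/9]
  2: [4/9, 5/9]

(P^2)[1 -> 2] = 4/9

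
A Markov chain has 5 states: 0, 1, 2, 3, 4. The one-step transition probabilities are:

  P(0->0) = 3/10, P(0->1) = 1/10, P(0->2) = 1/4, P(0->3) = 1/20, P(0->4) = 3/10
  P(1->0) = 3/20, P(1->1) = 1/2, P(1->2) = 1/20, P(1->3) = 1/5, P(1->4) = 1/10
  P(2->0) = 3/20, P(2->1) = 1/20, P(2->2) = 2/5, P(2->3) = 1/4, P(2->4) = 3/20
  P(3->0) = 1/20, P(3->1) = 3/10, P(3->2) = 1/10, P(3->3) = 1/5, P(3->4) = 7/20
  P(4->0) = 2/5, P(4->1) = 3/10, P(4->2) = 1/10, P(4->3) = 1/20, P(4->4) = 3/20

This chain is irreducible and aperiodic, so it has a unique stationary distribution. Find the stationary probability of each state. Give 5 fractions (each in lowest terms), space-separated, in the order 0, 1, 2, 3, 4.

Answer: 5823/26752 21455/80256 3419/20064 11725/80256 15931/80256

Derivation:
The stationary distribution satisfies pi = pi * P, i.e.:
  pi_0 = 3/10*pi_0 + 3/20*pi_1 + 3/20*pi_2 + 1/20*pi_3 + 2/5*pi_4
  pi_1 = 1/10*pi_0 + 1/2*pi_1 + 1/20*pi_2 + 3/10*pi_3 + 3/10*pi_4
  pi_2 = 1/4*pi_0 + 1/20*pi_1 + 2/5*pi_2 + 1/10*pi_3 + 1/10*pi_4
  pi_3 = 1/20*pi_0 + 1/5*pi_1 + 1/4*pi_2 + 1/5*pi_3 + 1/20*pi_4
  pi_4 = 3/10*pi_0 + 1/10*pi_1 + 3/20*pi_2 + 7/20*pi_3 + 3/20*pi_4
with normalization: pi_0 + pi_1 + pi_2 + pi_3 + pi_4 = 1.

Using the first 4 balance equations plus normalization, the linear system A*pi = b is:
  [-7/10, 3/20, 3/20, 1/20, 2/5] . pi = 0
  [1/10, -1/2, 1/20, 3/10, 3/10] . pi = 0
  [1/4, 1/20, -3/5, 1/10, 1/10] . pi = 0
  [1/20, 1/5, 1/4, -4/5, 1/20] . pi = 0
  [1, 1, 1, 1, 1] . pi = 1

Solving yields:
  pi_0 = 5823/26752
  pi_1 = 21455/80256
  pi_2 = 3419/20064
  pi_3 = 11725/80256
  pi_4 = 15931/80256

Verification (pi * P):
  5823/26752*3/10 + 21455/80256*3/20 + 3419/20064*3/20 + 11725/80256*1/20 + 15931/80256*2/5 = 5823/26752 = pi_0  (ok)
  5823/26752*1/10 + 21455/80256*1/2 + 3419/20064*1/20 + 11725/80256*3/10 + 15931/80256*3/10 = 21455/80256 = pi_1  (ok)
  5823/26752*1/4 + 21455/80256*1/20 + 3419/20064*2/5 + 11725/80256*1/10 + 15931/80256*1/10 = 3419/20064 = pi_2  (ok)
  5823/26752*1/20 + 21455/80256*1/5 + 3419/20064*1/4 + 11725/80256*1/5 + 15931/80256*1/20 = 11725/80256 = pi_3  (ok)
  5823/26752*3/10 + 21455/80256*1/10 + 3419/20064*3/20 + 11725/80256*7/20 + 15931/80256*3/20 = 15931/80256 = pi_4  (ok)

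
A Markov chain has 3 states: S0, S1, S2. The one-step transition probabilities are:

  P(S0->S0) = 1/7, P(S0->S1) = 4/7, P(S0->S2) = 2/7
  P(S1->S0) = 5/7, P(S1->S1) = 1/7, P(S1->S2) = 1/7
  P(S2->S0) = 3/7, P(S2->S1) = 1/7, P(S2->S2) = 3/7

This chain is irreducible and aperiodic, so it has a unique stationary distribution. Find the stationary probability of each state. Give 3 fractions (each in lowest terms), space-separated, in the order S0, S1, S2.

The stationary distribution satisfies pi = pi * P, i.e.:
  pi_S0 = 1/7*pi_S0 + 5/7*pi_S1 + 3/7*pi_S2
  pi_S1 = 4/7*pi_S0 + 1/7*pi_S1 + 1/7*pi_S2
  pi_S2 = 2/7*pi_S0 + 1/7*pi_S1 + 3/7*pi_S2
with normalization: pi_S0 + pi_S1 + pi_S2 = 1.

Using the first 2 balance equations plus normalization, the linear system A*pi = b is:
  [-6/7, 5/7, 3/7] . pi = 0
  [4/7, -6/7, 1/7] . pi = 0
  [1, 1, 1] . pi = 1

Solving yields:
  pi_S0 = 23/57
  pi_S1 = 6/19
  pi_S2 = 16/57

Verification (pi * P):
  23/57*1/7 + 6/19*5/7 + 16/57*3/7 = 23/57 = pi_S0  (ok)
  23/57*4/7 + 6/19*1/7 + 16/57*1/7 = 6/19 = pi_S1  (ok)
  23/57*2/7 + 6/19*1/7 + 16/57*3/7 = 16/57 = pi_S2  (ok)

Answer: 23/57 6/19 16/57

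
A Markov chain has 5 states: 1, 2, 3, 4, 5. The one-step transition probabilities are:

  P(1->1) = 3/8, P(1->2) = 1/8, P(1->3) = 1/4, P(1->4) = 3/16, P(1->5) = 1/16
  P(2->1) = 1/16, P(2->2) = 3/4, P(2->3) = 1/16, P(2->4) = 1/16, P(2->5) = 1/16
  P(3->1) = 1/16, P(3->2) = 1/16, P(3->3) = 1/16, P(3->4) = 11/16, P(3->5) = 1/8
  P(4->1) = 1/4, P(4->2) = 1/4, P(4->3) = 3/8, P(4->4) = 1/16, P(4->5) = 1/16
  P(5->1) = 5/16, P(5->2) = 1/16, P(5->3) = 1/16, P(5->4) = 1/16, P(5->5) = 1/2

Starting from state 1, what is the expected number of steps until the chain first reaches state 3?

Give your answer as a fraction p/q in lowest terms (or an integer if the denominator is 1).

Answer: 4032/715

Derivation:
Let h_i = expected steps to first reach 3 from state i.
Boundary: h_3 = 0.
First-step equations for the other states:
  h_1 = 1 + 3/8*h_1 + 1/8*h_2 + 1/4*h_3 + 3/16*h_4 + 1/16*h_5
  h_2 = 1 + 1/16*h_1 + 3/4*h_2 + 1/16*h_3 + 1/16*h_4 + 1/16*h_5
  h_4 = 1 + 1/4*h_1 + 1/4*h_2 + 3/8*h_3 + 1/16*h_4 + 1/16*h_5
  h_5 = 1 + 5/16*h_1 + 1/16*h_2 + 1/16*h_3 + 1/16*h_4 + 1/2*h_5

Substituting h_3 = 0 and rearranging gives the linear system (I - Q) h = 1:
  [5/8, -1/8, -3/16, -1/16] . (h_1, h_2, h_4, h_5) = 1
  [-1/16, 1/4, -1/16, -1/16] . (h_1, h_2, h_4, h_5) = 1
  [-1/4, -1/4, 15/16, -1/16] . (h_1, h_2, h_4, h_5) = 1
  [-5/16, -1/16, -1/16, 1/2] . (h_1, h_2, h_4, h_5) = 1

Solving yields:
  h_1 = 4032/715
  h_2 = 1224/143
  h_4 = 3816/715
  h_5 = 472/65

Starting state is 1, so the expected hitting time is h_1 = 4032/715.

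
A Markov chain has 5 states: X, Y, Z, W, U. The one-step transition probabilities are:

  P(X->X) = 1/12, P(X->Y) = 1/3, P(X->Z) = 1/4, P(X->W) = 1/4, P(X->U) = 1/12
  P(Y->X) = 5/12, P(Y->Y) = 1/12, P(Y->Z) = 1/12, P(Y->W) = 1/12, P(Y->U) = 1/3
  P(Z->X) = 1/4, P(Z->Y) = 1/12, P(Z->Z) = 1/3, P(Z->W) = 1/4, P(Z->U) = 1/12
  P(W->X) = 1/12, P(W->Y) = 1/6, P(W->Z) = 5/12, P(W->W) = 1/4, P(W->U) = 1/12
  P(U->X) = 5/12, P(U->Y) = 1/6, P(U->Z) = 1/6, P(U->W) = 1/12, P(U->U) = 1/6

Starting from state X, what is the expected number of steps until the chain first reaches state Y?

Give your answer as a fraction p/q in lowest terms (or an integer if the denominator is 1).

Let h_i = expected steps to first reach Y from state i.
Boundary: h_Y = 0.
First-step equations for the other states:
  h_X = 1 + 1/12*h_X + 1/3*h_Y + 1/4*h_Z + 1/4*h_W + 1/12*h_U
  h_Z = 1 + 1/4*h_X + 1/12*h_Y + 1/3*h_Z + 1/4*h_W + 1/12*h_U
  h_W = 1 + 1/12*h_X + 1/6*h_Y + 5/12*h_Z + 1/4*h_W + 1/12*h_U
  h_U = 1 + 5/12*h_X + 1/6*h_Y + 1/6*h_Z + 1/12*h_W + 1/6*h_U

Substituting h_Y = 0 and rearranging gives the linear system (I - Q) h = 1:
  [11/12, -1/4, -1/4, -1/12] . (h_X, h_Z, h_W, h_U) = 1
  [-1/4, 2/3, -1/4, -1/12] . (h_X, h_Z, h_W, h_U) = 1
  [-1/12, -5/12, 3/4, -1/12] . (h_X, h_Z, h_W, h_U) = 1
  [-5/12, -1/6, -1/12, 5/6] . (h_X, h_Z, h_W, h_U) = 1

Solving yields:
  h_X = 4356/881
  h_Z = 5544/881
  h_W = 5280/881
  h_U = 4872/881

Starting state is X, so the expected hitting time is h_X = 4356/881.

Answer: 4356/881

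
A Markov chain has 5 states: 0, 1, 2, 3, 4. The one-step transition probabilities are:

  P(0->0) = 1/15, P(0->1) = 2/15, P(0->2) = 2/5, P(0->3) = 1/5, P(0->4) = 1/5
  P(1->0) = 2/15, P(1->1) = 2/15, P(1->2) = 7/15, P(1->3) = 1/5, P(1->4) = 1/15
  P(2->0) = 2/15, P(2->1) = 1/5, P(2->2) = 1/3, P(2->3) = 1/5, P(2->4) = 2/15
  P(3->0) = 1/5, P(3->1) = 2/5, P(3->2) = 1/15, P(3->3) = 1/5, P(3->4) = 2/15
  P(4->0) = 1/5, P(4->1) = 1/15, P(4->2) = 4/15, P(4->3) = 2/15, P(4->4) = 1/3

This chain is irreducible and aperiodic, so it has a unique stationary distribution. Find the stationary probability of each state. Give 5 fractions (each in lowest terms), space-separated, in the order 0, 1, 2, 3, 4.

The stationary distribution satisfies pi = pi * P, i.e.:
  pi_0 = 1/15*pi_0 + 2/15*pi_1 + 2/15*pi_2 + 1/5*pi_3 + 1/5*pi_4
  pi_1 = 2/15*pi_0 + 2/15*pi_1 + 1/5*pi_2 + 2/5*pi_3 + 1/15*pi_4
  pi_2 = 2/5*pi_0 + 7/15*pi_1 + 1/3*pi_2 + 1/15*pi_3 + 4/15*pi_4
  pi_3 = 1/5*pi_0 + 1/5*pi_1 + 1/5*pi_2 + 1/5*pi_3 + 2/15*pi_4
  pi_4 = 1/5*pi_0 + 1/15*pi_1 + 2/15*pi_2 + 2/15*pi_3 + 1/3*pi_4
with normalization: pi_0 + pi_1 + pi_2 + pi_3 + pi_4 = 1.

Using the first 4 balance equations plus normalization, the linear system A*pi = b is:
  [-14/15, 2/15, 2/15, 1/5, 1/5] . pi = 0
  [2/15, -13/15, 1/5, 2/5, 1/15] . pi = 0
  [2/5, 7/15, -2/3, 1/15, 4/15] . pi = 0
  [1/5, 1/5, 1/5, -4/5, 2/15] . pi = 0
  [1, 1, 1, 1, 1] . pi = 1

Solving yields:
  pi_0 = 6661/45314
  pi_1 = 8765/45314
  pi_2 = 6970/22657
  pi_3 = 8571/45314
  pi_4 = 7377/45314

Verification (pi * P):
  6661/45314*1/15 + 8765/45314*2/15 + 6970/22657*2/15 + 8571/45314*1/5 + 7377/45314*1/5 = 6661/45314 = pi_0  (ok)
  6661/45314*2/15 + 8765/45314*2/15 + 6970/22657*1/5 + 8571/45314*2/5 + 7377/45314*1/15 = 8765/45314 = pi_1  (ok)
  6661/45314*2/5 + 8765/45314*7/15 + 6970/22657*1/3 + 8571/45314*1/15 + 7377/45314*4/15 = 6970/22657 = pi_2  (ok)
  6661/45314*1/5 + 8765/45314*1/5 + 6970/22657*1/5 + 8571/45314*1/5 + 7377/45314*2/15 = 8571/45314 = pi_3  (ok)
  6661/45314*1/5 + 8765/45314*1/15 + 6970/22657*2/15 + 8571/45314*2/15 + 7377/45314*1/3 = 7377/45314 = pi_4  (ok)

Answer: 6661/45314 8765/45314 6970/22657 8571/45314 7377/45314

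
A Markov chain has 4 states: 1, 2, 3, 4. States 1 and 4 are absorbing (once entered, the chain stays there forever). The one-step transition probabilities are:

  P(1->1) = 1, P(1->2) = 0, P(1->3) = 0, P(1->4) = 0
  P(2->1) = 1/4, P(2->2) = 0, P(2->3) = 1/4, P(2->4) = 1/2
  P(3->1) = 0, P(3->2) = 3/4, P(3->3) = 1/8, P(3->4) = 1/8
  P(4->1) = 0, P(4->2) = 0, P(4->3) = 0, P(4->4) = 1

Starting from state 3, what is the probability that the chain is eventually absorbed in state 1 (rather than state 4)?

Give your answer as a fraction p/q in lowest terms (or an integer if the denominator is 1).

Let a_i = P(absorbed in 1 | start in state i).
Boundary conditions: a_1 = 1, a_4 = 0.
For each transient state i, a_i = sum_j P(i->j) * a_j:
  a_2 = 1/4*a_1 + 0*a_2 + 1/4*a_3 + 1/2*a_4
  a_3 = 0*a_1 + 3/4*a_2 + 1/8*a_3 + 1/8*a_4

Substituting a_1 = 1 and a_4 = 0, rearrange to (I - Q) a = r where r[i] = P(i -> 1):
  [1, -1/4] . (a_2, a_3) = 1/4
  [-3/4, 7/8] . (a_2, a_3) = 0

Solving yields:
  a_2 = 7/22
  a_3 = 3/11

Starting state is 3, so the absorption probability is a_3 = 3/11.

Answer: 3/11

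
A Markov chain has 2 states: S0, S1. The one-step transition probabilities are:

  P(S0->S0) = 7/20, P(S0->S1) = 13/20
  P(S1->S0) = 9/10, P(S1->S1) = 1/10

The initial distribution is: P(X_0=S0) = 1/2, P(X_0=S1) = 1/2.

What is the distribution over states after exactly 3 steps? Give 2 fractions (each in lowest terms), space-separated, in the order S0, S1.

Answer: 1901/3200 1299/3200

Derivation:
Propagating the distribution step by step (d_{t+1} = d_t * P):
d_0 = (S0=1/2, S1=1/2)
  d_1[S0] = 1/2*7/20 + 1/2*9/10 = 5/8
  d_1[S1] = 1/2*13/20 + 1/2*1/10 = 3/8
d_1 = (S0=5/8, S1=3/8)
  d_2[S0] = 5/8*7/20 + 3/8*9/10 = 89/160
  d_2[S1] = 5/8*13/20 + 3/8*1/10 = 71/160
d_2 = (S0=89/160, S1=71/160)
  d_3[S0] = 89/160*7/20 + 71/160*9/10 = 1901/3200
  d_3[S1] = 89/160*13/20 + 71/160*1/10 = 1299/3200
d_3 = (S0=1901/3200, S1=1299/3200)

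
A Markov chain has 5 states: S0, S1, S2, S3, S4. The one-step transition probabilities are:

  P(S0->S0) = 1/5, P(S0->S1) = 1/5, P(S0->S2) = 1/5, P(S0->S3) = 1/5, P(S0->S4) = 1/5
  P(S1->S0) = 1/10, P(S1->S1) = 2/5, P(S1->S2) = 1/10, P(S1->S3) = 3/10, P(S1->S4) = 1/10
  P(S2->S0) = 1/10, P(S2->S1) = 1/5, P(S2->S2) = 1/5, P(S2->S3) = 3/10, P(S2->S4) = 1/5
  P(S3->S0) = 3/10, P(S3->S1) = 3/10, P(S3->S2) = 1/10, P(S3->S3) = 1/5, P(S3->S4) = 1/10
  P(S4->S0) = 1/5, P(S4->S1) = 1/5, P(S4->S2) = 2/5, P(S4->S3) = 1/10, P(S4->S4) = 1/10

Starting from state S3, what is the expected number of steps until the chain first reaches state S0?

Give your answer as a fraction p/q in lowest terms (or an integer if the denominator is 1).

Answer: 7830/1549

Derivation:
Let h_i = expected steps to first reach S0 from state i.
Boundary: h_S0 = 0.
First-step equations for the other states:
  h_S1 = 1 + 1/10*h_S0 + 2/5*h_S1 + 1/10*h_S2 + 3/10*h_S3 + 1/10*h_S4
  h_S2 = 1 + 1/10*h_S0 + 1/5*h_S1 + 1/5*h_S2 + 3/10*h_S3 + 1/5*h_S4
  h_S3 = 1 + 3/10*h_S0 + 3/10*h_S1 + 1/10*h_S2 + 1/5*h_S3 + 1/10*h_S4
  h_S4 = 1 + 1/5*h_S0 + 1/5*h_S1 + 2/5*h_S2 + 1/10*h_S3 + 1/10*h_S4

Substituting h_S0 = 0 and rearranging gives the linear system (I - Q) h = 1:
  [3/5, -1/10, -3/10, -1/10] . (h_S1, h_S2, h_S3, h_S4) = 1
  [-1/5, 4/5, -3/10, -1/5] . (h_S1, h_S2, h_S3, h_S4) = 1
  [-3/10, -1/10, 4/5, -1/10] . (h_S1, h_S2, h_S3, h_S4) = 1
  [-1/5, -2/5, -1/10, 9/10] . (h_S1, h_S2, h_S3, h_S4) = 1

Solving yields:
  h_S1 = 9570/1549
  h_S2 = 9500/1549
  h_S3 = 7830/1549
  h_S4 = 8940/1549

Starting state is S3, so the expected hitting time is h_S3 = 7830/1549.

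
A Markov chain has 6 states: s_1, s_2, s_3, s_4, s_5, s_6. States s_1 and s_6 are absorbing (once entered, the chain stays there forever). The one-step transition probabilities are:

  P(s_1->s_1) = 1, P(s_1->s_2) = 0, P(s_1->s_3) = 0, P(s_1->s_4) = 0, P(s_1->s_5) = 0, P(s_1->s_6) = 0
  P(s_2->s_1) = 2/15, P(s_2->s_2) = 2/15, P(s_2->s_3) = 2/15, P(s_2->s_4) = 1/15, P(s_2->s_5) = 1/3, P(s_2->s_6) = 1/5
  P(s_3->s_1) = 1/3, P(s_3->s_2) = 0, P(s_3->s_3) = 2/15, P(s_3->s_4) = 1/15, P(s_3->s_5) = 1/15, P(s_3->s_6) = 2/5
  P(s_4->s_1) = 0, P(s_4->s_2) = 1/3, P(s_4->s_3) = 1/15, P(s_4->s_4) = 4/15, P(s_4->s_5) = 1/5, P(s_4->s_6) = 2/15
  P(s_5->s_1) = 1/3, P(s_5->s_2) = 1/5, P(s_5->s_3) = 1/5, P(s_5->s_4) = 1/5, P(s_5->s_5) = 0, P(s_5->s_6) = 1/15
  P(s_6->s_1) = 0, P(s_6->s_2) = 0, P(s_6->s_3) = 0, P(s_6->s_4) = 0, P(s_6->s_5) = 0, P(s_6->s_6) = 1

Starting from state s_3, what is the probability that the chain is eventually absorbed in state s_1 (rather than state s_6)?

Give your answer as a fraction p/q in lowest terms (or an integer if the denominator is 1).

Let a_i = P(absorbed in s_1 | start in state i).
Boundary conditions: a_s_1 = 1, a_s_6 = 0.
For each transient state i, a_i = sum_j P(i->j) * a_j:
  a_s_2 = 2/15*a_s_1 + 2/15*a_s_2 + 2/15*a_s_3 + 1/15*a_s_4 + 1/3*a_s_5 + 1/5*a_s_6
  a_s_3 = 1/3*a_s_1 + 0*a_s_2 + 2/15*a_s_3 + 1/15*a_s_4 + 1/15*a_s_5 + 2/5*a_s_6
  a_s_4 = 0*a_s_1 + 1/3*a_s_2 + 1/15*a_s_3 + 4/15*a_s_4 + 1/5*a_s_5 + 2/15*a_s_6
  a_s_5 = 1/3*a_s_1 + 1/5*a_s_2 + 1/5*a_s_3 + 1/5*a_s_4 + 0*a_s_5 + 1/15*a_s_6

Substituting a_s_1 = 1 and a_s_6 = 0, rearrange to (I - Q) a = r where r[i] = P(i -> s_1):
  [13/15, -2/15, -1/15, -1/3] . (a_s_2, a_s_3, a_s_4, a_s_5) = 2/15
  [0, 13/15, -1/15, -1/15] . (a_s_2, a_s_3, a_s_4, a_s_5) = 1/3
  [-1/3, -1/15, 11/15, -1/5] . (a_s_2, a_s_3, a_s_4, a_s_5) = 0
  [-1/5, -1/5, -1/5, 1] . (a_s_2, a_s_3, a_s_4, a_s_5) = 1/3

Solving yields:
  a_s_2 = 5203/10530
  a_s_3 = 4897/10530
  a_s_4 = 203/468
  a_s_5 = 12887/21060

Starting state is s_3, so the absorption probability is a_s_3 = 4897/10530.

Answer: 4897/10530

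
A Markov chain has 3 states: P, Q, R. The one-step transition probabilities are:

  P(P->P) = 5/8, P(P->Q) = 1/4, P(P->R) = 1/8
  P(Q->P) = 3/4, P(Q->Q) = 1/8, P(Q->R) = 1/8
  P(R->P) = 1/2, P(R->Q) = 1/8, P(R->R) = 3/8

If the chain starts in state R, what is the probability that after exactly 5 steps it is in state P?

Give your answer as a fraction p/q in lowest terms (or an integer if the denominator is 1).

Answer: 10307/16384

Derivation:
Computing P^5 by repeated multiplication:
P^1 =
  P: [5/8, 1/4, 1/8]
  Q: [3/4, 1/8, 1/8]
  R: [1/2, 1/8, 3/8]
P^2 =
  P: [41/64, 13/64, 5/32]
  Q: [5/8, 7/32, 5/32]
  R: [19/32, 3/16, 7/32]
P^3 =
  P: [323/512, 105/512, 21/128]
  Q: [81/128, 13/64, 21/128]
  R: [159/256, 51/256, 23/128]
P^4 =
  P: [2581/4096, 835/4096, 85/512]
  Q: [645/1024, 209/1024, 85/512]
  R: [1285/2048, 415/2048, 87/512]
P^5 =
  P: [20635/32768, 6677/32768, 341/2048]
  Q: [5159/8192, 1669/8192, 341/2048]
  R: [10307/16384, 3333/16384, 343/2048]

(P^5)[R -> P] = 10307/16384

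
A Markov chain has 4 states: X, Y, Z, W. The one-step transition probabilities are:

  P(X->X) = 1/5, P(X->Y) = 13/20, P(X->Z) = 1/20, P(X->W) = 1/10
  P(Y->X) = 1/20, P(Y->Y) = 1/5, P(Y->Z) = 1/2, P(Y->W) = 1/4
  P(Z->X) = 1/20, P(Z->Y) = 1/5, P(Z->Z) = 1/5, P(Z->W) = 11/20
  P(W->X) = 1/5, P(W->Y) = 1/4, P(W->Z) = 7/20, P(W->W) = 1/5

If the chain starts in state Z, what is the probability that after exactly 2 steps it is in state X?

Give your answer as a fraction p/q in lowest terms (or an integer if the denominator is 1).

Answer: 7/50

Derivation:
Computing P^2 by repeated multiplication:
P^1 =
  X: [1/5, 13/20, 1/20, 1/10]
  Y: [1/20, 1/5, 1/2, 1/4]
  Z: [1/20, 1/5, 1/5, 11/20]
  W: [1/5, 1/4, 7/20, 1/5]
P^2 =
  X: [19/200, 59/200, 19/50, 23/100]
  Y: [19/200, 47/200, 29/100, 19/50]
  Z: [7/50, 1/4, 67/200, 11/40]
  W: [11/100, 3/10, 11/40, 63/200]

(P^2)[Z -> X] = 7/50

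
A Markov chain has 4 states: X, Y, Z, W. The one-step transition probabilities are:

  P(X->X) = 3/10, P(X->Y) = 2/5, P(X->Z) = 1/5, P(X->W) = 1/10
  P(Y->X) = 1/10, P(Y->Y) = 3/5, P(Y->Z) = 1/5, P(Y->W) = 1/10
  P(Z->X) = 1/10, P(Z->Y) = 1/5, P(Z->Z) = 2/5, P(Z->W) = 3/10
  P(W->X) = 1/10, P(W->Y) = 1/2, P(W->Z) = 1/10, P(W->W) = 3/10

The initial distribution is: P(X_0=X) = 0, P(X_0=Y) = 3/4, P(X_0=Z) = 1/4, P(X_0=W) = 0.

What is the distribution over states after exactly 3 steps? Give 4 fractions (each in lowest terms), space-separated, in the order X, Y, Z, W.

Propagating the distribution step by step (d_{t+1} = d_t * P):
d_0 = (X=0, Y=3/4, Z=1/4, W=0)
  d_1[X] = 0*3/10 + 3/4*1/10 + 1/4*1/10 + 0*1/10 = 1/10
  d_1[Y] = 0*2/5 + 3/4*3/5 + 1/4*1/5 + 0*1/2 = 1/2
  d_1[Z] = 0*1/5 + 3/4*1/5 + 1/4*2/5 + 0*1/10 = 1/4
  d_1[W] = 0*1/10 + 3/4*1/10 + 1/4*3/10 + 0*3/10 = 3/20
d_1 = (X=1/10, Y=1/2, Z=1/4, W=3/20)
  d_2[X] = 1/10*3/10 + 1/2*1/10 + 1/4*1/10 + 3/20*1/10 = 3/25
  d_2[Y] = 1/10*2/5 + 1/2*3/5 + 1/4*1/5 + 3/20*1/2 = 93/200
  d_2[Z] = 1/10*1/5 + 1/2*1/5 + 1/4*2/5 + 3/20*1/10 = 47/200
  d_2[W] = 1/10*1/10 + 1/2*1/10 + 1/4*3/10 + 3/20*3/10 = 9/50
d_2 = (X=3/25, Y=93/200, Z=47/200, W=9/50)
  d_3[X] = 3/25*3/10 + 93/200*1/10 + 47/200*1/10 + 9/50*1/10 = 31/250
  d_3[Y] = 3/25*2/5 + 93/200*3/5 + 47/200*1/5 + 9/50*1/2 = 58/125
  d_3[Z] = 3/25*1/5 + 93/200*1/5 + 47/200*2/5 + 9/50*1/10 = 229/1000
  d_3[W] = 3/25*1/10 + 93/200*1/10 + 47/200*3/10 + 9/50*3/10 = 183/1000
d_3 = (X=31/250, Y=58/125, Z=229/1000, W=183/1000)

Answer: 31/250 58/125 229/1000 183/1000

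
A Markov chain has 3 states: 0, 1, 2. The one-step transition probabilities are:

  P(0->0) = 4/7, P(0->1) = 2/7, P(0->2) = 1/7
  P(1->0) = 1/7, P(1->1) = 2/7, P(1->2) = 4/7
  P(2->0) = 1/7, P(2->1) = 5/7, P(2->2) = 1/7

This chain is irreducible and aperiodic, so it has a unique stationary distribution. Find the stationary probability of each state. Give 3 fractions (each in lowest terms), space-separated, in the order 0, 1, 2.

Answer: 1/4 17/40 13/40

Derivation:
The stationary distribution satisfies pi = pi * P, i.e.:
  pi_0 = 4/7*pi_0 + 1/7*pi_1 + 1/7*pi_2
  pi_1 = 2/7*pi_0 + 2/7*pi_1 + 5/7*pi_2
  pi_2 = 1/7*pi_0 + 4/7*pi_1 + 1/7*pi_2
with normalization: pi_0 + pi_1 + pi_2 = 1.

Using the first 2 balance equations plus normalization, the linear system A*pi = b is:
  [-3/7, 1/7, 1/7] . pi = 0
  [2/7, -5/7, 5/7] . pi = 0
  [1, 1, 1] . pi = 1

Solving yields:
  pi_0 = 1/4
  pi_1 = 17/40
  pi_2 = 13/40

Verification (pi * P):
  1/4*4/7 + 17/40*1/7 + 13/40*1/7 = 1/4 = pi_0  (ok)
  1/4*2/7 + 17/40*2/7 + 13/40*5/7 = 17/40 = pi_1  (ok)
  1/4*1/7 + 17/40*4/7 + 13/40*1/7 = 13/40 = pi_2  (ok)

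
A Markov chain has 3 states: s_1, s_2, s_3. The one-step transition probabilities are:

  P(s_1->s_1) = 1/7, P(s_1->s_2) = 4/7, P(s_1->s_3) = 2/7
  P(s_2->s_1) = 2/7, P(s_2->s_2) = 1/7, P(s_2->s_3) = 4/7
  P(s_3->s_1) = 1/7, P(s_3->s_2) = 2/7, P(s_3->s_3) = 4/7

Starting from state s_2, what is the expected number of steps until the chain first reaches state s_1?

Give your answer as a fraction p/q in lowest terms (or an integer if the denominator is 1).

Let h_i = expected steps to first reach s_1 from state i.
Boundary: h_s_1 = 0.
First-step equations for the other states:
  h_s_2 = 1 + 2/7*h_s_1 + 1/7*h_s_2 + 4/7*h_s_3
  h_s_3 = 1 + 1/7*h_s_1 + 2/7*h_s_2 + 4/7*h_s_3

Substituting h_s_1 = 0 and rearranging gives the linear system (I - Q) h = 1:
  [6/7, -4/7] . (h_s_2, h_s_3) = 1
  [-2/7, 3/7] . (h_s_2, h_s_3) = 1

Solving yields:
  h_s_2 = 49/10
  h_s_3 = 28/5

Starting state is s_2, so the expected hitting time is h_s_2 = 49/10.

Answer: 49/10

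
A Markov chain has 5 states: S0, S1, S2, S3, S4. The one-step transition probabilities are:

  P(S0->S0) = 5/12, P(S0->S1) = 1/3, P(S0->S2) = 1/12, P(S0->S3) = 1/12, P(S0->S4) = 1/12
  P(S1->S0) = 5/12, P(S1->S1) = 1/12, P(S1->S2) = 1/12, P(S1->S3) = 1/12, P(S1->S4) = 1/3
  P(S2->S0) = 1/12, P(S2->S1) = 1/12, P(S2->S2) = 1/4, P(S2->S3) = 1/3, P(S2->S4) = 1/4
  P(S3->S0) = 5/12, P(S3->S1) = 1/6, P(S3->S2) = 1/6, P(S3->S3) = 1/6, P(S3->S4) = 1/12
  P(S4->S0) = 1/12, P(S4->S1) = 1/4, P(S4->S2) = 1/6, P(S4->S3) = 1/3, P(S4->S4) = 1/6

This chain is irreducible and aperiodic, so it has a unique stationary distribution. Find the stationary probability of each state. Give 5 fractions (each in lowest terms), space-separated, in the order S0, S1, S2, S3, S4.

Answer: 5627/17880 3667/17880 401/2980 1039/5960 1021/5960

Derivation:
The stationary distribution satisfies pi = pi * P, i.e.:
  pi_S0 = 5/12*pi_S0 + 5/12*pi_S1 + 1/12*pi_S2 + 5/12*pi_S3 + 1/12*pi_S4
  pi_S1 = 1/3*pi_S0 + 1/12*pi_S1 + 1/12*pi_S2 + 1/6*pi_S3 + 1/4*pi_S4
  pi_S2 = 1/12*pi_S0 + 1/12*pi_S1 + 1/4*pi_S2 + 1/6*pi_S3 + 1/6*pi_S4
  pi_S3 = 1/12*pi_S0 + 1/12*pi_S1 + 1/3*pi_S2 + 1/6*pi_S3 + 1/3*pi_S4
  pi_S4 = 1/12*pi_S0 + 1/3*pi_S1 + 1/4*pi_S2 + 1/12*pi_S3 + 1/6*pi_S4
with normalization: pi_S0 + pi_S1 + pi_S2 + pi_S3 + pi_S4 = 1.

Using the first 4 balance equations plus normalization, the linear system A*pi = b is:
  [-7/12, 5/12, 1/12, 5/12, 1/12] . pi = 0
  [1/3, -11/12, 1/12, 1/6, 1/4] . pi = 0
  [1/12, 1/12, -3/4, 1/6, 1/6] . pi = 0
  [1/12, 1/12, 1/3, -5/6, 1/3] . pi = 0
  [1, 1, 1, 1, 1] . pi = 1

Solving yields:
  pi_S0 = 5627/17880
  pi_S1 = 3667/17880
  pi_S2 = 401/2980
  pi_S3 = 1039/5960
  pi_S4 = 1021/5960

Verification (pi * P):
  5627/17880*5/12 + 3667/17880*5/12 + 401/2980*1/12 + 1039/5960*5/12 + 1021/5960*1/12 = 5627/17880 = pi_S0  (ok)
  5627/17880*1/3 + 3667/17880*1/12 + 401/2980*1/12 + 1039/5960*1/6 + 1021/5960*1/4 = 3667/17880 = pi_S1  (ok)
  5627/17880*1/12 + 3667/17880*1/12 + 401/2980*1/4 + 1039/5960*1/6 + 1021/5960*1/6 = 401/2980 = pi_S2  (ok)
  5627/17880*1/12 + 3667/17880*1/12 + 401/2980*1/3 + 1039/5960*1/6 + 1021/5960*1/3 = 1039/5960 = pi_S3  (ok)
  5627/17880*1/12 + 3667/17880*1/3 + 401/2980*1/4 + 1039/5960*1/12 + 1021/5960*1/6 = 1021/5960 = pi_S4  (ok)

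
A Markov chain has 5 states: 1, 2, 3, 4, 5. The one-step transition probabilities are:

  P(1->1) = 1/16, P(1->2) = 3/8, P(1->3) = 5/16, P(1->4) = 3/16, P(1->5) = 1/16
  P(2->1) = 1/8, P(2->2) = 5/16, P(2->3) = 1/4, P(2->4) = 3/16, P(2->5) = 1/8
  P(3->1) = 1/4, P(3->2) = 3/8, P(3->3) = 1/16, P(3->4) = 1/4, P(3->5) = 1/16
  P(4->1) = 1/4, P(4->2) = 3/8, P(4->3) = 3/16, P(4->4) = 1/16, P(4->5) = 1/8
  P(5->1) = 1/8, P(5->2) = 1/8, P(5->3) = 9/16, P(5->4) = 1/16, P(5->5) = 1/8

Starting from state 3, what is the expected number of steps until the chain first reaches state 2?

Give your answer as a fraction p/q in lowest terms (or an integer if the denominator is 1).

Let h_i = expected steps to first reach 2 from state i.
Boundary: h_2 = 0.
First-step equations for the other states:
  h_1 = 1 + 1/16*h_1 + 3/8*h_2 + 5/16*h_3 + 3/16*h_4 + 1/16*h_5
  h_3 = 1 + 1/4*h_1 + 3/8*h_2 + 1/16*h_3 + 1/4*h_4 + 1/16*h_5
  h_4 = 1 + 1/4*h_1 + 3/8*h_2 + 3/16*h_3 + 1/16*h_4 + 1/8*h_5
  h_5 = 1 + 1/8*h_1 + 1/8*h_2 + 9/16*h_3 + 1/16*h_4 + 1/8*h_5

Substituting h_2 = 0 and rearranging gives the linear system (I - Q) h = 1:
  [15/16, -5/16, -3/16, -1/16] . (h_1, h_3, h_4, h_5) = 1
  [-1/4, 15/16, -1/4, -1/16] . (h_1, h_3, h_4, h_5) = 1
  [-1/4, -3/16, 15/16, -1/8] . (h_1, h_3, h_4, h_5) = 1
  [-1/8, -9/16, -1/16, 7/8] . (h_1, h_3, h_4, h_5) = 1

Solving yields:
  h_1 = 5466/1943
  h_3 = 5470/1943
  h_4 = 5546/1943
  h_5 = 6914/1943

Starting state is 3, so the expected hitting time is h_3 = 5470/1943.

Answer: 5470/1943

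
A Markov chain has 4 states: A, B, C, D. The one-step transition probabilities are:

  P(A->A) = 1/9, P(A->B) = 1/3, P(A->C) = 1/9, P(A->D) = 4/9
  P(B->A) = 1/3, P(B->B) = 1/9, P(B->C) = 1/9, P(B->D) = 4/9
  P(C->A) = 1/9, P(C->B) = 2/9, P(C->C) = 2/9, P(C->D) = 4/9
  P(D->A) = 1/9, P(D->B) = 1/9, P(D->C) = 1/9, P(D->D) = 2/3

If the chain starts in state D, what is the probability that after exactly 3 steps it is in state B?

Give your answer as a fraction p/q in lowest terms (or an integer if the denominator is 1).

Computing P^3 by repeated multiplication:
P^1 =
  A: [1/9, 1/3, 1/9, 4/9]
  B: [1/3, 1/9, 1/9, 4/9]
  C: [1/9, 2/9, 2/9, 4/9]
  D: [1/9, 1/9, 1/9, 2/3]
P^2 =
  A: [5/27, 4/27, 10/81, 44/81]
  B: [11/81, 16/81, 10/81, 44/81]
  C: [13/81, 13/81, 11/81, 44/81]
  D: [11/81, 4/27, 10/81, 16/27]
P^3 =
  A: [35/243, 121/729, 91/729, 412/729]
  B: [113/729, 113/729, 91/729, 412/729]
  C: [107/729, 118/729, 92/729, 412/729]
  D: [35/243, 113/729, 91/729, 140/243]

(P^3)[D -> B] = 113/729

Answer: 113/729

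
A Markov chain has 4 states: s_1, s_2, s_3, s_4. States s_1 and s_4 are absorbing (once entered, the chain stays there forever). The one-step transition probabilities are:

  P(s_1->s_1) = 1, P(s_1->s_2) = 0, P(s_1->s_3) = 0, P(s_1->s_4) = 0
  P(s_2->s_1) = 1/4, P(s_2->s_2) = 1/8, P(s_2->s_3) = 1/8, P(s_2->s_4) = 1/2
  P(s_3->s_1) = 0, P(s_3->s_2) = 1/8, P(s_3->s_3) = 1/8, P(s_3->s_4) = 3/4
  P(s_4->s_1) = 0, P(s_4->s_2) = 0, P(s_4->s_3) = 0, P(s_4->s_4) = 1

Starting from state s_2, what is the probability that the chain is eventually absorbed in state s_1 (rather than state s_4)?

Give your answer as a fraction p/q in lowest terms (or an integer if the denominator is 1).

Answer: 7/24

Derivation:
Let a_i = P(absorbed in s_1 | start in state i).
Boundary conditions: a_s_1 = 1, a_s_4 = 0.
For each transient state i, a_i = sum_j P(i->j) * a_j:
  a_s_2 = 1/4*a_s_1 + 1/8*a_s_2 + 1/8*a_s_3 + 1/2*a_s_4
  a_s_3 = 0*a_s_1 + 1/8*a_s_2 + 1/8*a_s_3 + 3/4*a_s_4

Substituting a_s_1 = 1 and a_s_4 = 0, rearrange to (I - Q) a = r where r[i] = P(i -> s_1):
  [7/8, -1/8] . (a_s_2, a_s_3) = 1/4
  [-1/8, 7/8] . (a_s_2, a_s_3) = 0

Solving yields:
  a_s_2 = 7/24
  a_s_3 = 1/24

Starting state is s_2, so the absorption probability is a_s_2 = 7/24.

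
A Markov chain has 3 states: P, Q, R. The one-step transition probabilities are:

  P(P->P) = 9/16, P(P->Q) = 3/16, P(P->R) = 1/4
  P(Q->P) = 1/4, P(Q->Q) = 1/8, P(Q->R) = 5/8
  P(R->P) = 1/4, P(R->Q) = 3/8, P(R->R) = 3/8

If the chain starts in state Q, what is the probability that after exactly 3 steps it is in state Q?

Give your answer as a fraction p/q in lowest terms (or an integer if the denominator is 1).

Computing P^3 by repeated multiplication:
P^1 =
  P: [9/16, 3/16, 1/4]
  Q: [1/4, 1/8, 5/8]
  R: [1/4, 3/8, 3/8]
P^2 =
  P: [109/256, 57/256, 45/128]
  Q: [21/64, 19/64, 3/8]
  R: [21/64, 15/64, 7/16]
P^3 =
  P: [1569/4096, 981/4096, 773/2048]
  Q: [361/1024, 245/1024, 209/512]
  R: [361/1024, 261/1024, 201/512]

(P^3)[Q -> Q] = 245/1024

Answer: 245/1024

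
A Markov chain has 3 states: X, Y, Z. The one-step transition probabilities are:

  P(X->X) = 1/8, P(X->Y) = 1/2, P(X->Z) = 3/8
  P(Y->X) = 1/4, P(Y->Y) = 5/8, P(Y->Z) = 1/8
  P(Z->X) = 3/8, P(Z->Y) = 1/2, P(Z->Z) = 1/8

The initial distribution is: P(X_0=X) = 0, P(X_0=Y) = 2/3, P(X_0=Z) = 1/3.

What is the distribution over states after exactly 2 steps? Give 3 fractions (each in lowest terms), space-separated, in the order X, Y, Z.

Answer: 11/48 55/96 19/96

Derivation:
Propagating the distribution step by step (d_{t+1} = d_t * P):
d_0 = (X=0, Y=2/3, Z=1/3)
  d_1[X] = 0*1/8 + 2/3*1/4 + 1/3*3/8 = 7/24
  d_1[Y] = 0*1/2 + 2/3*5/8 + 1/3*1/2 = 7/12
  d_1[Z] = 0*3/8 + 2/3*1/8 + 1/3*1/8 = 1/8
d_1 = (X=7/24, Y=7/12, Z=1/8)
  d_2[X] = 7/24*1/8 + 7/12*1/4 + 1/8*3/8 = 11/48
  d_2[Y] = 7/24*1/2 + 7/12*5/8 + 1/8*1/2 = 55/96
  d_2[Z] = 7/24*3/8 + 7/12*1/8 + 1/8*1/8 = 19/96
d_2 = (X=11/48, Y=55/96, Z=19/96)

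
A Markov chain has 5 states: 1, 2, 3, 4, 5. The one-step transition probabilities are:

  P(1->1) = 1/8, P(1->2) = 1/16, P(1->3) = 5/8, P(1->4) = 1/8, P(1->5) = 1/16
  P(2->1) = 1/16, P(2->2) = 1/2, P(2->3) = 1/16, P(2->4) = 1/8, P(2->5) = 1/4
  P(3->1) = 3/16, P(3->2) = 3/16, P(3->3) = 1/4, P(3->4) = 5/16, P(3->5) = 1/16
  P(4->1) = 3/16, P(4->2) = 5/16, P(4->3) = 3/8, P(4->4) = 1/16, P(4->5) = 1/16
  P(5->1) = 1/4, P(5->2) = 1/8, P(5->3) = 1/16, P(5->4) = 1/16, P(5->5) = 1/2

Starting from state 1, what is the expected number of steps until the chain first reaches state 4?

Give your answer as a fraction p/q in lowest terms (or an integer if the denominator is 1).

Let h_i = expected steps to first reach 4 from state i.
Boundary: h_4 = 0.
First-step equations for the other states:
  h_1 = 1 + 1/8*h_1 + 1/16*h_2 + 5/8*h_3 + 1/8*h_4 + 1/16*h_5
  h_2 = 1 + 1/16*h_1 + 1/2*h_2 + 1/16*h_3 + 1/8*h_4 + 1/4*h_5
  h_3 = 1 + 3/16*h_1 + 3/16*h_2 + 1/4*h_3 + 5/16*h_4 + 1/16*h_5
  h_5 = 1 + 1/4*h_1 + 1/8*h_2 + 1/16*h_3 + 1/16*h_4 + 1/2*h_5

Substituting h_4 = 0 and rearranging gives the linear system (I - Q) h = 1:
  [7/8, -1/16, -5/8, -1/16] . (h_1, h_2, h_3, h_5) = 1
  [-1/16, 1/2, -1/16, -1/4] . (h_1, h_2, h_3, h_5) = 1
  [-3/16, -3/16, 3/4, -1/16] . (h_1, h_2, h_3, h_5) = 1
  [-1/4, -1/8, -1/16, 1/2] . (h_1, h_2, h_3, h_5) = 1

Solving yields:
  h_1 = 2576/439
  h_2 = 3096/439
  h_3 = 2272/439
  h_5 = 3224/439

Starting state is 1, so the expected hitting time is h_1 = 2576/439.

Answer: 2576/439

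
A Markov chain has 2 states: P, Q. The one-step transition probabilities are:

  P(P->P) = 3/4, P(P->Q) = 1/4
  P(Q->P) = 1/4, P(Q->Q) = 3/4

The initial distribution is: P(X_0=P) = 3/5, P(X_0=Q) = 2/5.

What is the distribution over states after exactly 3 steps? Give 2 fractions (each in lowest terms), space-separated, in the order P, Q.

Answer: 41/80 39/80

Derivation:
Propagating the distribution step by step (d_{t+1} = d_t * P):
d_0 = (P=3/5, Q=2/5)
  d_1[P] = 3/5*3/4 + 2/5*1/4 = 11/20
  d_1[Q] = 3/5*1/4 + 2/5*3/4 = 9/20
d_1 = (P=11/20, Q=9/20)
  d_2[P] = 11/20*3/4 + 9/20*1/4 = 21/40
  d_2[Q] = 11/20*1/4 + 9/20*3/4 = 19/40
d_2 = (P=21/40, Q=19/40)
  d_3[P] = 21/40*3/4 + 19/40*1/4 = 41/80
  d_3[Q] = 21/40*1/4 + 19/40*3/4 = 39/80
d_3 = (P=41/80, Q=39/80)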